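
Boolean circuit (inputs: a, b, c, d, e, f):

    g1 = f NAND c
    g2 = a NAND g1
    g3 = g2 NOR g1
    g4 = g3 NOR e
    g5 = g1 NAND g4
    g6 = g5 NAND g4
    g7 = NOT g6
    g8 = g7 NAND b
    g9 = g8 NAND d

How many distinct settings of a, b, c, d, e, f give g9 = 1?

34

g9 = g8 NAND d must be 1, so at least one of g8, d is 0.
Enumerating the 64 input combinations, 34 give g9 = 1 and 30 give g9 = 0.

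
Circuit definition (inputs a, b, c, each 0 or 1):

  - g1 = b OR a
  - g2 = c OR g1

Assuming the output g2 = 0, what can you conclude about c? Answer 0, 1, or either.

0

g2 = c OR g1 must be 0, so both c = 0 and g1 = 0.
Every assignment with g2 = 0 has c = 0; there are 1 such assignment(s).
  a=0, b=0, c=0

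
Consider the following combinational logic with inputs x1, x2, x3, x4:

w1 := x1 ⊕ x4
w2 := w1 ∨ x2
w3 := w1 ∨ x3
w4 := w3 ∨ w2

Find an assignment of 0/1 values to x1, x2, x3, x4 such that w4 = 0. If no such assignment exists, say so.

Check with x1=0, x2=0, x3=0, x4=0:
w1 = x1 ⊕ x4 = 0 ⊕ 0 = 0
w2 = w1 ∨ x2 = 0 ∨ 0 = 0
w3 = w1 ∨ x3 = 0 ∨ 0 = 0
w4 = w3 ∨ w2 = 0 ∨ 0 = 0
So w4 = 0 as required.

x1=0, x2=0, x3=0, x4=0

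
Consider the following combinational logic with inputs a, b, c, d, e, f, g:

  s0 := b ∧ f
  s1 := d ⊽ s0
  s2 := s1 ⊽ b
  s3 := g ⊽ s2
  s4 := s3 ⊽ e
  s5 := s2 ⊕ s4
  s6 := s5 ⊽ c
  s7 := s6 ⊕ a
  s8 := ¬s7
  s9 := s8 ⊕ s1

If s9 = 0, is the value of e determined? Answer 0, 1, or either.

either

Both values of e occur among assignments with s9 = 0:
  e=0: a=0, b=0, c=0, d=0, e=0, f=0, g=1
  e=1: a=0, b=0, c=1, d=0, e=1, f=0, g=0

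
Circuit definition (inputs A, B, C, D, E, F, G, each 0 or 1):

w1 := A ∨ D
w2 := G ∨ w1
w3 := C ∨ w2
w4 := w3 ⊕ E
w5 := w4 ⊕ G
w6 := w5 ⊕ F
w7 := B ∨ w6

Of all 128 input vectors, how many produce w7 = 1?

w7 = B ∨ w6 must be 1, so at least one of B, w6 is 1.
Enumerating the 128 input combinations, 96 give w7 = 1 and 32 give w7 = 0.

96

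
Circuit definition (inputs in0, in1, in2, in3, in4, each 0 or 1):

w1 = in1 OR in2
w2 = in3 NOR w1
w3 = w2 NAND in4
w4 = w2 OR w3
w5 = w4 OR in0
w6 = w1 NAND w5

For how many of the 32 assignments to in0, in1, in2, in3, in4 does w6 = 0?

w6 = w1 NAND w5 must be 0, so both w1 = 1 and w5 = 1.
w1 = in1 OR in2 must be 1, so at least one of in1, in2 is 1.
w5 = w4 OR in0 must be 1, so at least one of w4, in0 is 1.
Enumerating the 32 input combinations, 24 give w6 = 0 and 8 give w6 = 1.

24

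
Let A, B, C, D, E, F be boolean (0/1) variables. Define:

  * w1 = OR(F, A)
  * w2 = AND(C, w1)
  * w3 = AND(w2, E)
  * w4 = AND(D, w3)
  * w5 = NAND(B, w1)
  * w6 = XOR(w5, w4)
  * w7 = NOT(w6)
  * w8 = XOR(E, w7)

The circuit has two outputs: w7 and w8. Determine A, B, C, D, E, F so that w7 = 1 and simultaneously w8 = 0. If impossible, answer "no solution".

Check with A=1, B=1, C=0, D=1, E=1, F=0:
w1 = OR(F, A) = OR(0, 1) = 1
w2 = AND(C, w1) = AND(0, 1) = 0
w3 = AND(w2, E) = AND(0, 1) = 0
w4 = AND(D, w3) = AND(1, 0) = 0
w5 = NAND(B, w1) = NAND(1, 1) = 0
w6 = XOR(w5, w4) = XOR(0, 0) = 0
w7 = NOT(w6) = NOT 0 = 1
w8 = XOR(E, w7) = XOR(1, 1) = 0
So w7 = 1 and w8 = 0.

A=1, B=1, C=0, D=1, E=1, F=0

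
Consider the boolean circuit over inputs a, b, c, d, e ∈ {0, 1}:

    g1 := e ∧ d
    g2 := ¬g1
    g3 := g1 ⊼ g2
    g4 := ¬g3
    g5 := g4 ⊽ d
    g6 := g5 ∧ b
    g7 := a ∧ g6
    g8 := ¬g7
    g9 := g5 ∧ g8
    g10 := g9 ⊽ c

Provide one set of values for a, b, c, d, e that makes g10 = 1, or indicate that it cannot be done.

g10 = g9 ⊽ c must be 1, so both g9 = 0 and c = 0.
g9 = g5 ∧ g8 must be 0, so at least one of g5, g8 is 0.
Check with a=1, b=0, c=0, d=1, e=0:
g1 = e ∧ d = 0 ∧ 1 = 0
g2 = ¬g1 = ¬0 = 1
g3 = g1 ⊼ g2 = 0 ⊼ 1 = 1
g4 = ¬g3 = ¬1 = 0
g5 = g4 ⊽ d = 0 ⊽ 1 = 0
g6 = g5 ∧ b = 0 ∧ 0 = 0
g7 = a ∧ g6 = 1 ∧ 0 = 0
g8 = ¬g7 = ¬0 = 1
g9 = g5 ∧ g8 = 0 ∧ 1 = 0
g10 = g9 ⊽ c = 0 ⊽ 0 = 1
So g10 = 1 as required.

a=1, b=0, c=0, d=1, e=0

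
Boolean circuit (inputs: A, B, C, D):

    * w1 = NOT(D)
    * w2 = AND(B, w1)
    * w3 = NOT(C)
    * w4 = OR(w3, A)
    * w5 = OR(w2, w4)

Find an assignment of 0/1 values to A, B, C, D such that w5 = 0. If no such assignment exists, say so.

w5 = OR(w2, w4) must be 0, so both w2 = 0 and w4 = 0.
Check with A=0 B=0 C=1 D=0:
w1 = NOT(D) = NOT 0 = 1
w2 = AND(B, w1) = AND(0, 1) = 0
w3 = NOT(C) = NOT 1 = 0
w4 = OR(w3, A) = OR(0, 0) = 0
w5 = OR(w2, w4) = OR(0, 0) = 0
So w5 = 0 as required.

A=0 B=0 C=1 D=0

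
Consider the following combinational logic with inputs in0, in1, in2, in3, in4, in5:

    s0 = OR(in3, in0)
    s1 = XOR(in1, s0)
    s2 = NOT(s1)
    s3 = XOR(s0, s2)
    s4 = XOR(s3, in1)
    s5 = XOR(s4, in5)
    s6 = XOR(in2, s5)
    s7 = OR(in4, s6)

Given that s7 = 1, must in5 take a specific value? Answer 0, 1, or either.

Both values of in5 occur among assignments with s7 = 1:
  in5=0: in0=0, in1=0, in2=0, in3=0, in4=0, in5=0
  in5=1: in0=0, in1=0, in2=0, in3=0, in4=1, in5=1

either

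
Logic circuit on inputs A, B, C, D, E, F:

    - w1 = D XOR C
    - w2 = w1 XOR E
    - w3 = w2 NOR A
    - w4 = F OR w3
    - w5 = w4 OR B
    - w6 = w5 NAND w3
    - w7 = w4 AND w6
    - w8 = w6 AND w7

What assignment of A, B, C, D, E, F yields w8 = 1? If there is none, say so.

w8 = w6 AND w7 must be 1, so both w6 = 1 and w7 = 1.
w6 = w5 NAND w3 must be 1, so at least one of w5, w3 is 0.
Check with A=1 B=1 C=1 D=0 E=0 F=1:
w1 = D XOR C = 0 XOR 1 = 1
w2 = w1 XOR E = 1 XOR 0 = 1
w3 = w2 NOR A = 1 NOR 1 = 0
w4 = F OR w3 = 1 OR 0 = 1
w5 = w4 OR B = 1 OR 1 = 1
w6 = w5 NAND w3 = 1 NAND 0 = 1
w7 = w4 AND w6 = 1 AND 1 = 1
w8 = w6 AND w7 = 1 AND 1 = 1
So w8 = 1 as required.

A=1 B=1 C=1 D=0 E=0 F=1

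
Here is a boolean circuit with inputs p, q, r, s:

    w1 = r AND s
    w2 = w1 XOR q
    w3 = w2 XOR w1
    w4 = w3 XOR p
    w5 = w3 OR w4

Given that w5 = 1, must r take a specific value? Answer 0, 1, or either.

either

Both values of r occur among assignments with w5 = 1:
  r=0: p=0, q=1, r=0, s=0
  r=1: p=0, q=1, r=1, s=0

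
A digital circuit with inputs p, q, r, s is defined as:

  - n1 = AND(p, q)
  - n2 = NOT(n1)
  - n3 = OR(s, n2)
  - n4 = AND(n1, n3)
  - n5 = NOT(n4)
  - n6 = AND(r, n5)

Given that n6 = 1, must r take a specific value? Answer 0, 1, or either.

1

n6 = AND(r, n5) must be 1, so both r = 1 and n5 = 1.
n5 = NOT(n4) must be 1, so n4 = 0.
n4 = AND(n1, n3) must be 0, so at least one of n1, n3 is 0.
Every assignment with n6 = 1 has r = 1; there are 7 such assignment(s).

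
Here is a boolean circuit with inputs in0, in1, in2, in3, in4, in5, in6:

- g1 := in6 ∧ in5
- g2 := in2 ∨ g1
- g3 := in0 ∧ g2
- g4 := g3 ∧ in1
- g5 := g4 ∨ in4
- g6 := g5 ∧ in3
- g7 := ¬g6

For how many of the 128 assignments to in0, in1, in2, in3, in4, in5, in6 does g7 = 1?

91

g7 = ¬g6 must be 1, so g6 = 0.
g6 = g5 ∧ in3 must be 0, so at least one of g5, in3 is 0.
Enumerating the 128 input combinations, 91 give g7 = 1 and 37 give g7 = 0.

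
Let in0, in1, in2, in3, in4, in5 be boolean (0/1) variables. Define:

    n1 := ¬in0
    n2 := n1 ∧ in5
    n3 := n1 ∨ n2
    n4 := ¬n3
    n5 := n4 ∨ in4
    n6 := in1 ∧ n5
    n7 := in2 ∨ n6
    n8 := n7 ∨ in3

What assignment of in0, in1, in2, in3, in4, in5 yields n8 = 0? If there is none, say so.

in0=0, in1=0, in2=0, in3=0, in4=0, in5=1

n8 = n7 ∨ in3 must be 0, so both n7 = 0 and in3 = 0.
Check with in0=0, in1=0, in2=0, in3=0, in4=0, in5=1:
n1 = ¬in0 = ¬0 = 1
n2 = n1 ∧ in5 = 1 ∧ 1 = 1
n3 = n1 ∨ n2 = 1 ∨ 1 = 1
n4 = ¬n3 = ¬1 = 0
n5 = n4 ∨ in4 = 0 ∨ 0 = 0
n6 = in1 ∧ n5 = 0 ∧ 0 = 0
n7 = in2 ∨ n6 = 0 ∨ 0 = 0
n8 = n7 ∨ in3 = 0 ∨ 0 = 0
So n8 = 0 as required.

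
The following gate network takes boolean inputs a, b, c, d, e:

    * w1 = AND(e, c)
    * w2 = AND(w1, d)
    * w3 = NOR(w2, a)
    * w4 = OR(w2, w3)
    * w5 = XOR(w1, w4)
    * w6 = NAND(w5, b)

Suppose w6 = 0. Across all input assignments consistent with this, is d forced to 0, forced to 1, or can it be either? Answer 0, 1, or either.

Both values of d occur among assignments with w6 = 0:
  d=0: a=0, b=1, c=0, d=0, e=0
  d=1: a=0, b=1, c=0, d=1, e=0

either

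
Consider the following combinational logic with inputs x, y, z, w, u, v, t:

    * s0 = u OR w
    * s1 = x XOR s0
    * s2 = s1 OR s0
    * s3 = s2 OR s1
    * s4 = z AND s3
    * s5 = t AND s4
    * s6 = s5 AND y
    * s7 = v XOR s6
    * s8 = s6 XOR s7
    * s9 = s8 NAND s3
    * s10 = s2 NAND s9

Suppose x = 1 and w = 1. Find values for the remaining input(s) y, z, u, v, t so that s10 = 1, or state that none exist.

y=0, z=1, u=1, v=1, t=1

Check with x = 1 and w = 1 and y=0, z=1, u=1, v=1, t=1:
s0 = u OR w = 1 OR 1 = 1
s1 = x XOR s0 = 1 XOR 1 = 0
s2 = s1 OR s0 = 0 OR 1 = 1
s3 = s2 OR s1 = 1 OR 0 = 1
s4 = z AND s3 = 1 AND 1 = 1
s5 = t AND s4 = 1 AND 1 = 1
s6 = s5 AND y = 1 AND 0 = 0
s7 = v XOR s6 = 1 XOR 0 = 1
s8 = s6 XOR s7 = 0 XOR 1 = 1
s9 = s8 NAND s3 = 1 NAND 1 = 0
s10 = s2 NAND s9 = 1 NAND 0 = 1
So s10 = 1.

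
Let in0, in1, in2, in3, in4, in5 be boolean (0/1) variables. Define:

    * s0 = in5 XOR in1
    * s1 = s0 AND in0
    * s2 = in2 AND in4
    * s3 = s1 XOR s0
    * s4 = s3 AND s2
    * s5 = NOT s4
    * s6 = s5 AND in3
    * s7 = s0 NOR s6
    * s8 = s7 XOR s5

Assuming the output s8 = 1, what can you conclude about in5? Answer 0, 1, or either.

either

Both values of in5 occur among assignments with s8 = 1:
  in5=0: in0=0, in1=0, in2=0, in3=1, in4=0, in5=0
  in5=1: in0=0, in1=0, in2=0, in3=0, in4=0, in5=1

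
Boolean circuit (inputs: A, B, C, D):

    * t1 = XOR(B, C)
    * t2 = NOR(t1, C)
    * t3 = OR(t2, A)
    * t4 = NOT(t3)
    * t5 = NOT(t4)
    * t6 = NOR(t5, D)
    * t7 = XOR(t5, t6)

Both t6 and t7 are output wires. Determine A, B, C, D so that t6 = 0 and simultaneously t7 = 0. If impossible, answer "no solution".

Check with A=0 B=0 C=1 D=1:
t1 = XOR(B, C) = XOR(0, 1) = 1
t2 = NOR(t1, C) = NOR(1, 1) = 0
t3 = OR(t2, A) = OR(0, 0) = 0
t4 = NOT(t3) = NOT 0 = 1
t5 = NOT(t4) = NOT 1 = 0
t6 = NOR(t5, D) = NOR(0, 1) = 0
t7 = XOR(t5, t6) = XOR(0, 0) = 0
So t6 = 0 and t7 = 0.

A=0 B=0 C=1 D=1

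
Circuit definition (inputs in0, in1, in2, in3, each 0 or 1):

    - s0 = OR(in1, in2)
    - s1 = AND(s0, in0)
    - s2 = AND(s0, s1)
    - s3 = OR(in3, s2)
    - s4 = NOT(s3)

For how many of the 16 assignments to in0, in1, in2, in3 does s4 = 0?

11

s4 = NOT(s3) must be 0, so s3 = 1.
Enumerating the 16 input combinations, 11 give s4 = 0 and 5 give s4 = 1.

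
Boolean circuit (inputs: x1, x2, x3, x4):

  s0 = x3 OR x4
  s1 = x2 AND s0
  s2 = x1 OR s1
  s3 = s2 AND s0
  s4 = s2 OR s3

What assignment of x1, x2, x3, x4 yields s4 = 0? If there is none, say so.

x1=0 x2=0 x3=1 x4=1

s4 = s2 OR s3 must be 0, so both s2 = 0 and s3 = 0.
s2 = x1 OR s1 must be 0, so both x1 = 0 and s1 = 0.
Check with x1=0 x2=0 x3=1 x4=1:
s0 = x3 OR x4 = 1 OR 1 = 1
s1 = x2 AND s0 = 0 AND 1 = 0
s2 = x1 OR s1 = 0 OR 0 = 0
s3 = s2 AND s0 = 0 AND 1 = 0
s4 = s2 OR s3 = 0 OR 0 = 0
So s4 = 0 as required.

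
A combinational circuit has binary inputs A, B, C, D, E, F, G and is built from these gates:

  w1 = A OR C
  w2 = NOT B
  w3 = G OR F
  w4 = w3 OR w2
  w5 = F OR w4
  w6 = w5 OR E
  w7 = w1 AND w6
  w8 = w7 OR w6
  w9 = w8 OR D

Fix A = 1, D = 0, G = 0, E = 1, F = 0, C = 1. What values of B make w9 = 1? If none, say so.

w9 = w8 OR D must be 1, so at least one of w8, D is 1.
Check with A = 1, D = 0, G = 0, E = 1, F = 0, C = 1 and B=1:
w1 = A OR C = 1 OR 1 = 1
w2 = NOT B = NOT 1 = 0
w3 = G OR F = 0 OR 0 = 0
w4 = w3 OR w2 = 0 OR 0 = 0
w5 = F OR w4 = 0 OR 0 = 0
w6 = w5 OR E = 0 OR 1 = 1
w7 = w1 AND w6 = 1 AND 1 = 1
w8 = w7 OR w6 = 1 OR 1 = 1
w9 = w8 OR D = 1 OR 0 = 1
So w9 = 1.

B=1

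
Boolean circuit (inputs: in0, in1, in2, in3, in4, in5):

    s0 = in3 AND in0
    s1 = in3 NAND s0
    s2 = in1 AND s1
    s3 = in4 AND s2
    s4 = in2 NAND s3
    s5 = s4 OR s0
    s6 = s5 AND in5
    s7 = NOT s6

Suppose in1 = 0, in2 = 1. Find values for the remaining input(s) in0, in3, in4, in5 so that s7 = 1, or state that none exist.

in0=1 in3=0 in4=0 in5=0

Check with in1 = 0, in2 = 1 and in0=1, in3=0, in4=0, in5=0:
s0 = in3 AND in0 = 0 AND 1 = 0
s1 = in3 NAND s0 = 0 NAND 0 = 1
s2 = in1 AND s1 = 0 AND 1 = 0
s3 = in4 AND s2 = 0 AND 0 = 0
s4 = in2 NAND s3 = 1 NAND 0 = 1
s5 = s4 OR s0 = 1 OR 0 = 1
s6 = s5 AND in5 = 1 AND 0 = 0
s7 = NOT s6 = NOT 0 = 1
So s7 = 1.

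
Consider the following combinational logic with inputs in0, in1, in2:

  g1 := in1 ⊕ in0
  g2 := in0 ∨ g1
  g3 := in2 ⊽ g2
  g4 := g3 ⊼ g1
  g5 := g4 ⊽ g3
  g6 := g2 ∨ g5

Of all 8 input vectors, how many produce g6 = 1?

6

g6 = g2 ∨ g5 must be 1, so at least one of g2, g5 is 1.
Satisfying assignments:
  in0=0, in1=1, in2=0
  in0=0, in1=1, in2=1
  in0=1, in1=0, in2=0
  in0=1, in1=0, in2=1
  in0=1, in1=1, in2=0
  in0=1, in1=1, in2=1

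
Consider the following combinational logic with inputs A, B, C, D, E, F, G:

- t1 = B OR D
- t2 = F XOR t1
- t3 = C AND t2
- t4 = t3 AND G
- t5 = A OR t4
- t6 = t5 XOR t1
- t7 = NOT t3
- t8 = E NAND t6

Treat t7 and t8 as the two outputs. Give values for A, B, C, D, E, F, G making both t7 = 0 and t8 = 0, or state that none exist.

A=0, B=1, C=1, D=0, E=1, F=0, G=0

Check with A=0, B=1, C=1, D=0, E=1, F=0, G=0:
t1 = B OR D = 1 OR 0 = 1
t2 = F XOR t1 = 0 XOR 1 = 1
t3 = C AND t2 = 1 AND 1 = 1
t4 = t3 AND G = 1 AND 0 = 0
t5 = A OR t4 = 0 OR 0 = 0
t6 = t5 XOR t1 = 0 XOR 1 = 1
t7 = NOT t3 = NOT 1 = 0
t8 = E NAND t6 = 1 NAND 1 = 0
So t7 = 0 and t8 = 0.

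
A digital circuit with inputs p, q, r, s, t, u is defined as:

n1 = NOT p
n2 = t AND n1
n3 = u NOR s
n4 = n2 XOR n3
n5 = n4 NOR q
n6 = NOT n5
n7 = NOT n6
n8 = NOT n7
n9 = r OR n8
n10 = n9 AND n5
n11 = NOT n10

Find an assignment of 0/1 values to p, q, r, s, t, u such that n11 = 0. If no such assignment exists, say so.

p=0, q=0, r=1, s=0, t=0, u=1

Check with p=0, q=0, r=1, s=0, t=0, u=1:
n1 = NOT p = NOT 0 = 1
n2 = t AND n1 = 0 AND 1 = 0
n3 = u NOR s = 1 NOR 0 = 0
n4 = n2 XOR n3 = 0 XOR 0 = 0
n5 = n4 NOR q = 0 NOR 0 = 1
n6 = NOT n5 = NOT 1 = 0
n7 = NOT n6 = NOT 0 = 1
n8 = NOT n7 = NOT 1 = 0
n9 = r OR n8 = 1 OR 0 = 1
n10 = n9 AND n5 = 1 AND 1 = 1
n11 = NOT n10 = NOT 1 = 0
So n11 = 0 as required.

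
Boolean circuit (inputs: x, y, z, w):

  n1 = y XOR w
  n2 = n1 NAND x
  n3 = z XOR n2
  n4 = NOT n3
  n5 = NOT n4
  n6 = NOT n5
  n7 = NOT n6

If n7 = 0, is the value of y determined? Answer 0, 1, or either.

either

Both values of y occur among assignments with n7 = 0:
  y=0: x=0, y=0, z=1, w=0
  y=1: x=0, y=1, z=1, w=0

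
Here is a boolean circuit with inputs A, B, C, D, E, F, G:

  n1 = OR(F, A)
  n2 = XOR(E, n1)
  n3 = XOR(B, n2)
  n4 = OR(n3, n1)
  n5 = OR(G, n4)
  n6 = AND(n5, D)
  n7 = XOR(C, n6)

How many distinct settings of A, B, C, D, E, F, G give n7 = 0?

64

n7 = XOR(C, n6) must be 0, so C and n6 are equal.
Enumerating the 128 input combinations, 64 give n7 = 0 and 64 give n7 = 1.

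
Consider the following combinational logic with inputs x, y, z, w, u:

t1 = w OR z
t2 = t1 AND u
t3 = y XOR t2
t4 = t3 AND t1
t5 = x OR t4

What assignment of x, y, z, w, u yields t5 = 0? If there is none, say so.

x=0 y=0 z=0 w=1 u=0

Check with x=0 y=0 z=0 w=1 u=0:
t1 = w OR z = 1 OR 0 = 1
t2 = t1 AND u = 1 AND 0 = 0
t3 = y XOR t2 = 0 XOR 0 = 0
t4 = t3 AND t1 = 0 AND 1 = 0
t5 = x OR t4 = 0 OR 0 = 0
So t5 = 0 as required.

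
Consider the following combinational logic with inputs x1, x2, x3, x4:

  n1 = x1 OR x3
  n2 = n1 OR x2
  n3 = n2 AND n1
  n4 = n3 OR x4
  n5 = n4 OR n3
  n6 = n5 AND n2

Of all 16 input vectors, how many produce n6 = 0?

3

n6 = n5 AND n2 must be 0, so at least one of n5, n2 is 0.
Satisfying assignments:
  x1=0, x2=0, x3=0, x4=0
  x1=0, x2=0, x3=0, x4=1
  x1=0, x2=1, x3=0, x4=0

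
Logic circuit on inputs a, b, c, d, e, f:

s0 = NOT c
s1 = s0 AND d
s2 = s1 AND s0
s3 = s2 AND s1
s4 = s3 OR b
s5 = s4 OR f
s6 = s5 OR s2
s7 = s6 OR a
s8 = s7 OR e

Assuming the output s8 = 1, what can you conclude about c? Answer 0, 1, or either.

either

Both values of c occur among assignments with s8 = 1:
  c=0: a=0, b=0, c=0, d=0, e=0, f=1
  c=1: a=0, b=0, c=1, d=0, e=0, f=1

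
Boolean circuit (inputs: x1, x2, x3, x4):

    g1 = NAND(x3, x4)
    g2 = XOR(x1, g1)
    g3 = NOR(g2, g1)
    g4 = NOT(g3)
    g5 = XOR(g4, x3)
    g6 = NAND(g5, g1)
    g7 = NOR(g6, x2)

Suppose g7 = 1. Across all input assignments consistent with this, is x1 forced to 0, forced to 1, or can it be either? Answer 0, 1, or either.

Both values of x1 occur among assignments with g7 = 1:
  x1=0: x1=0, x2=0, x3=0, x4=0
  x1=1: x1=1, x2=0, x3=0, x4=0

either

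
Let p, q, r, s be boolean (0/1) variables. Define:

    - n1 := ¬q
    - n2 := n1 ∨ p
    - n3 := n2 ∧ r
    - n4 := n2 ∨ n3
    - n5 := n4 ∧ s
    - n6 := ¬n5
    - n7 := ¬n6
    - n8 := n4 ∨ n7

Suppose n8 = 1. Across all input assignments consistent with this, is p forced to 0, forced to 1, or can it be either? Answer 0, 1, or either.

either

Both values of p occur among assignments with n8 = 1:
  p=0: p=0, q=0, r=0, s=0
  p=1: p=1, q=0, r=0, s=0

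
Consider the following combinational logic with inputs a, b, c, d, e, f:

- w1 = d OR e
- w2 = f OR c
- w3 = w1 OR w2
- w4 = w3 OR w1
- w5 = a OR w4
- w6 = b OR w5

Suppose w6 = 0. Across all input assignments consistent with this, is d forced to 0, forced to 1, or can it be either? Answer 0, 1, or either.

w6 = b OR w5 must be 0, so both b = 0 and w5 = 0.
w5 = a OR w4 must be 0, so both a = 0 and w4 = 0.
Every assignment with w6 = 0 has d = 0; there are 1 such assignment(s).
  a=0, b=0, c=0, d=0, e=0, f=0

0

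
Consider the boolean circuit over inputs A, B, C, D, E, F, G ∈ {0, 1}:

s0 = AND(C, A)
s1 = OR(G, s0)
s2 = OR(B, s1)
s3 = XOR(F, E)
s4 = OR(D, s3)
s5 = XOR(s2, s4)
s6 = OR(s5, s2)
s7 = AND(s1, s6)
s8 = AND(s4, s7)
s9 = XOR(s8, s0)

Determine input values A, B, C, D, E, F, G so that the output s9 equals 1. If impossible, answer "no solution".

s9 = XOR(s8, s0) must be 1, so s8 and s0 differ.
Check with A=1 B=0 C=0 D=1 E=0 F=0 G=1:
s0 = AND(C, A) = AND(0, 1) = 0
s1 = OR(G, s0) = OR(1, 0) = 1
s2 = OR(B, s1) = OR(0, 1) = 1
s3 = XOR(F, E) = XOR(0, 0) = 0
s4 = OR(D, s3) = OR(1, 0) = 1
s5 = XOR(s2, s4) = XOR(1, 1) = 0
s6 = OR(s5, s2) = OR(0, 1) = 1
s7 = AND(s1, s6) = AND(1, 1) = 1
s8 = AND(s4, s7) = AND(1, 1) = 1
s9 = XOR(s8, s0) = XOR(1, 0) = 1
So s9 = 1 as required.

A=1 B=0 C=0 D=1 E=0 F=0 G=1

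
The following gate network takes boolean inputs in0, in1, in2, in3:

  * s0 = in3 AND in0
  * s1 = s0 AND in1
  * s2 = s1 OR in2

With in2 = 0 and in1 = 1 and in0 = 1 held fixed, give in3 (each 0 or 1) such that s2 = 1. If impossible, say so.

s2 = s1 OR in2 must be 1, so at least one of s1, in2 is 1.
Check with in2 = 0 and in1 = 1 and in0 = 1 and in3=1:
s0 = in3 AND in0 = 1 AND 1 = 1
s1 = s0 AND in1 = 1 AND 1 = 1
s2 = s1 OR in2 = 1 OR 0 = 1
So s2 = 1.

in3=1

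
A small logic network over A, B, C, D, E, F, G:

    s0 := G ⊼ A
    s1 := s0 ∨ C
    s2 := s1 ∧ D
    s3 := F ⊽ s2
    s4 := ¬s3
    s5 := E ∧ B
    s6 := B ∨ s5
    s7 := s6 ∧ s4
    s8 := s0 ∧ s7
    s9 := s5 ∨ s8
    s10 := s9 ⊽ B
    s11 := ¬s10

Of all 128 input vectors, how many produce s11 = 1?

64

s11 = ¬s10 must be 1, so s10 = 0.
Enumerating the 128 input combinations, 64 give s11 = 1 and 64 give s11 = 0.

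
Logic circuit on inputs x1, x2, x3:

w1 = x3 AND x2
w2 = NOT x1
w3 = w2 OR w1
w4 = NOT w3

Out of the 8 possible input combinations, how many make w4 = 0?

w4 = NOT w3 must be 0, so w3 = 1.
Enumerating the 8 input combinations, 5 give w4 = 0 and 3 give w4 = 1.

5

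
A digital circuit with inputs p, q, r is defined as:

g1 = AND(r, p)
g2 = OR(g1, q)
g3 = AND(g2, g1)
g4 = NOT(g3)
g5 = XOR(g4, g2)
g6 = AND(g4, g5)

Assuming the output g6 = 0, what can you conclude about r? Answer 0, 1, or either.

Both values of r occur among assignments with g6 = 0:
  r=0: p=0, q=1, r=0
  r=1: p=0, q=1, r=1

either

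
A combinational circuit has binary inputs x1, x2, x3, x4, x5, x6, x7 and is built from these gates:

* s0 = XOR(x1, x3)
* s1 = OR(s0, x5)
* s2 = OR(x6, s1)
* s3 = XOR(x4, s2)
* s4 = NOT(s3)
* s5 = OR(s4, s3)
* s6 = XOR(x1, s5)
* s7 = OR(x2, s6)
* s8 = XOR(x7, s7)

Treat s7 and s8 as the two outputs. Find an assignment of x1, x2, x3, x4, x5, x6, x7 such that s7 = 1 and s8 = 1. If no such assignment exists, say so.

x1=1, x2=1, x3=1, x4=0, x5=0, x6=0, x7=0

Check with x1=1, x2=1, x3=1, x4=0, x5=0, x6=0, x7=0:
s0 = XOR(x1, x3) = XOR(1, 1) = 0
s1 = OR(s0, x5) = OR(0, 0) = 0
s2 = OR(x6, s1) = OR(0, 0) = 0
s3 = XOR(x4, s2) = XOR(0, 0) = 0
s4 = NOT(s3) = NOT 0 = 1
s5 = OR(s4, s3) = OR(1, 0) = 1
s6 = XOR(x1, s5) = XOR(1, 1) = 0
s7 = OR(x2, s6) = OR(1, 0) = 1
s8 = XOR(x7, s7) = XOR(0, 1) = 1
So s7 = 1 and s8 = 1.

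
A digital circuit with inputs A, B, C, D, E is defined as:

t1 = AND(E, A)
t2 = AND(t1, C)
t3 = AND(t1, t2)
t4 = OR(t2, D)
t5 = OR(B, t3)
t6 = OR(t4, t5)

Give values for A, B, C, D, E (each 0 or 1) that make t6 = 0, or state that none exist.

A=0 B=0 C=0 D=0 E=1

Check with A=0 B=0 C=0 D=0 E=1:
t1 = AND(E, A) = AND(1, 0) = 0
t2 = AND(t1, C) = AND(0, 0) = 0
t3 = AND(t1, t2) = AND(0, 0) = 0
t4 = OR(t2, D) = OR(0, 0) = 0
t5 = OR(B, t3) = OR(0, 0) = 0
t6 = OR(t4, t5) = OR(0, 0) = 0
So t6 = 0 as required.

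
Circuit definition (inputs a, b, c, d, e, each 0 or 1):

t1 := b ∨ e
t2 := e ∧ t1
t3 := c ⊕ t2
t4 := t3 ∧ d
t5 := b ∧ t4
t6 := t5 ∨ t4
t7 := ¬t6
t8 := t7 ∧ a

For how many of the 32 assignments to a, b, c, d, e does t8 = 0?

20

t8 = t7 ∧ a must be 0, so at least one of t7, a is 0.
Enumerating the 32 input combinations, 20 give t8 = 0 and 12 give t8 = 1.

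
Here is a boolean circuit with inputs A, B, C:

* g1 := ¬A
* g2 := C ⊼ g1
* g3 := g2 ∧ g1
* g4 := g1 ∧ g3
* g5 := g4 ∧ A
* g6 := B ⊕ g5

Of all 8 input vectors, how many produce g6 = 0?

g6 = B ⊕ g5 must be 0, so B and g5 are equal.
Satisfying assignments:
  A=0, B=0, C=0
  A=0, B=0, C=1
  A=1, B=0, C=0
  A=1, B=0, C=1

4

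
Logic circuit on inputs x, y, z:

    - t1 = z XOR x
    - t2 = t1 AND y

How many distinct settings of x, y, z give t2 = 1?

t2 = t1 AND y must be 1, so both t1 = 1 and y = 1.
t1 = z XOR x must be 1, so z and x differ.
Satisfying assignments:
  x=0, y=1, z=1
  x=1, y=1, z=0

2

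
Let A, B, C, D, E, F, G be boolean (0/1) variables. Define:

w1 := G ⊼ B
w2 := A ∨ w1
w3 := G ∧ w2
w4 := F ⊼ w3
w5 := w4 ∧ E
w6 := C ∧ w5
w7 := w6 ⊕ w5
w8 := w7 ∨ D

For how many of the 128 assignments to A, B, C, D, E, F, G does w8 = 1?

w8 = w7 ∨ D must be 1, so at least one of w7, D is 1.
Enumerating the 128 input combinations, 77 give w8 = 1 and 51 give w8 = 0.

77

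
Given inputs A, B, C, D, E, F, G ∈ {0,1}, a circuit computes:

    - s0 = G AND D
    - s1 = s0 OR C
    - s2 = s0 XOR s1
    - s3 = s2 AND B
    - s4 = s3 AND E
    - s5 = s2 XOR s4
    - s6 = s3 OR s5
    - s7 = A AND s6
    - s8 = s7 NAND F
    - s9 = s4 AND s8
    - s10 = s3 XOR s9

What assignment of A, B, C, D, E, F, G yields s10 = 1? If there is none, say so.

Check with A=1 B=1 C=1 D=1 E=0 F=1 G=0:
s0 = G AND D = 0 AND 1 = 0
s1 = s0 OR C = 0 OR 1 = 1
s2 = s0 XOR s1 = 0 XOR 1 = 1
s3 = s2 AND B = 1 AND 1 = 1
s4 = s3 AND E = 1 AND 0 = 0
s5 = s2 XOR s4 = 1 XOR 0 = 1
s6 = s3 OR s5 = 1 OR 1 = 1
s7 = A AND s6 = 1 AND 1 = 1
s8 = s7 NAND F = 1 NAND 1 = 0
s9 = s4 AND s8 = 0 AND 0 = 0
s10 = s3 XOR s9 = 1 XOR 0 = 1
So s10 = 1 as required.

A=1 B=1 C=1 D=1 E=0 F=1 G=0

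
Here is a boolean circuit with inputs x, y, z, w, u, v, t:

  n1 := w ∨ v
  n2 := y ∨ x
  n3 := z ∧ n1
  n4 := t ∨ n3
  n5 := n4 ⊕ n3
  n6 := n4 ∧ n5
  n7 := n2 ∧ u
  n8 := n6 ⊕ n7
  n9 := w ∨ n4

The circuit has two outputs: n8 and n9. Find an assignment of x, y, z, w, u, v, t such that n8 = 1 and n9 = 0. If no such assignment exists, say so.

x=1, y=0, z=1, w=0, u=1, v=0, t=0

Check with x=1, y=0, z=1, w=0, u=1, v=0, t=0:
n1 = w ∨ v = 0 ∨ 0 = 0
n2 = y ∨ x = 0 ∨ 1 = 1
n3 = z ∧ n1 = 1 ∧ 0 = 0
n4 = t ∨ n3 = 0 ∨ 0 = 0
n5 = n4 ⊕ n3 = 0 ⊕ 0 = 0
n6 = n4 ∧ n5 = 0 ∧ 0 = 0
n7 = n2 ∧ u = 1 ∧ 1 = 1
n8 = n6 ⊕ n7 = 0 ⊕ 1 = 1
n9 = w ∨ n4 = 0 ∨ 0 = 0
So n8 = 1 and n9 = 0.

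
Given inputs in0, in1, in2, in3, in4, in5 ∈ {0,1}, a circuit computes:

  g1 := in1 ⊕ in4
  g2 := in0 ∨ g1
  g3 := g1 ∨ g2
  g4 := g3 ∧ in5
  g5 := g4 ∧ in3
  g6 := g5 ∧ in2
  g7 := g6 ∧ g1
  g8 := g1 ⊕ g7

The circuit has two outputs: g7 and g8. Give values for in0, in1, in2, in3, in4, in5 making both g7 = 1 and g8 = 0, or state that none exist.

Check with in0=1, in1=1, in2=1, in3=1, in4=0, in5=1:
g1 = in1 ⊕ in4 = 1 ⊕ 0 = 1
g2 = in0 ∨ g1 = 1 ∨ 1 = 1
g3 = g1 ∨ g2 = 1 ∨ 1 = 1
g4 = g3 ∧ in5 = 1 ∧ 1 = 1
g5 = g4 ∧ in3 = 1 ∧ 1 = 1
g6 = g5 ∧ in2 = 1 ∧ 1 = 1
g7 = g6 ∧ g1 = 1 ∧ 1 = 1
g8 = g1 ⊕ g7 = 1 ⊕ 1 = 0
So g7 = 1 and g8 = 0.

in0=1, in1=1, in2=1, in3=1, in4=0, in5=1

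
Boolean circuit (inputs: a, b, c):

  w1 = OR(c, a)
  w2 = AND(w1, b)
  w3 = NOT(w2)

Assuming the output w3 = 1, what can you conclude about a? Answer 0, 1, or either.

Both values of a occur among assignments with w3 = 1:
  a=0: a=0, b=0, c=0
  a=1: a=1, b=0, c=0

either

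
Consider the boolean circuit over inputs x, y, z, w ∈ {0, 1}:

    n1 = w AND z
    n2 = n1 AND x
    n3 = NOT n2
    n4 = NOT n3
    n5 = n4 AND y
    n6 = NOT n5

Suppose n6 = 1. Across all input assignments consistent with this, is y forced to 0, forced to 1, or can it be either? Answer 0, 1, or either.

Both values of y occur among assignments with n6 = 1:
  y=0: x=0, y=0, z=0, w=0
  y=1: x=0, y=1, z=0, w=0

either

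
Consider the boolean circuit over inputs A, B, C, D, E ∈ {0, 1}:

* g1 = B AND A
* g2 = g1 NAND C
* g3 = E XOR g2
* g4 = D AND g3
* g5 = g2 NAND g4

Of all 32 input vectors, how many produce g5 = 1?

g5 = g2 NAND g4 must be 1, so at least one of g2, g4 is 0.
Enumerating the 32 input combinations, 25 give g5 = 1 and 7 give g5 = 0.

25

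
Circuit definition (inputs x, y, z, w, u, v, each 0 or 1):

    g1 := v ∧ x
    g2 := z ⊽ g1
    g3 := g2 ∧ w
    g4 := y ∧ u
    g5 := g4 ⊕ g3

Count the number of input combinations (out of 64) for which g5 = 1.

g5 = g4 ⊕ g3 must be 1, so g4 and g3 differ.
Enumerating the 64 input combinations, 22 give g5 = 1 and 42 give g5 = 0.

22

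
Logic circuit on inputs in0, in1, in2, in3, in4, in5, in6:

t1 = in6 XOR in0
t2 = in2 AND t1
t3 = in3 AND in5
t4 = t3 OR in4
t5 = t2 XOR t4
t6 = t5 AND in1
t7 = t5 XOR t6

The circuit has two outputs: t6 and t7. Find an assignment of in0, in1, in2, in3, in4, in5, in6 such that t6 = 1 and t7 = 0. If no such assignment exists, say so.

in0=1, in1=1, in2=1, in3=1, in4=1, in5=0, in6=1

Check with in0=1, in1=1, in2=1, in3=1, in4=1, in5=0, in6=1:
t1 = in6 XOR in0 = 1 XOR 1 = 0
t2 = in2 AND t1 = 1 AND 0 = 0
t3 = in3 AND in5 = 1 AND 0 = 0
t4 = t3 OR in4 = 0 OR 1 = 1
t5 = t2 XOR t4 = 0 XOR 1 = 1
t6 = t5 AND in1 = 1 AND 1 = 1
t7 = t5 XOR t6 = 1 XOR 1 = 0
So t6 = 1 and t7 = 0.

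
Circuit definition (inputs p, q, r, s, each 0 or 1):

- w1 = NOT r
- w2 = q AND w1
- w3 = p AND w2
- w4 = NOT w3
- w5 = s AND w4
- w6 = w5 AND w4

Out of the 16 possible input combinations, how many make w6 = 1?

w6 = w5 AND w4 must be 1, so both w5 = 1 and w4 = 1.
Enumerating the 16 input combinations, 7 give w6 = 1 and 9 give w6 = 0.

7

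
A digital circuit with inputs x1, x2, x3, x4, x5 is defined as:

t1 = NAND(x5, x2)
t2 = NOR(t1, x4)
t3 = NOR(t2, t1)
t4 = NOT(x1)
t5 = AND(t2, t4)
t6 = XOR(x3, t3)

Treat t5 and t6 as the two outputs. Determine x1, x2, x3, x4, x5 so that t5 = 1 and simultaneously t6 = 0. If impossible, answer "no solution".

Check with x1=0, x2=1, x3=0, x4=0, x5=1:
t1 = NAND(x5, x2) = NAND(1, 1) = 0
t2 = NOR(t1, x4) = NOR(0, 0) = 1
t3 = NOR(t2, t1) = NOR(1, 0) = 0
t4 = NOT(x1) = NOT 0 = 1
t5 = AND(t2, t4) = AND(1, 1) = 1
t6 = XOR(x3, t3) = XOR(0, 0) = 0
So t5 = 1 and t6 = 0.

x1=0, x2=1, x3=0, x4=0, x5=1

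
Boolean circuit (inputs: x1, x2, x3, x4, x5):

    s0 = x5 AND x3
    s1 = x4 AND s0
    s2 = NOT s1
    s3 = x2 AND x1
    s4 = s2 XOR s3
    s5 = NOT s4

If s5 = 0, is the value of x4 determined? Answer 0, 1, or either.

Both values of x4 occur among assignments with s5 = 0:
  x4=0: x1=0, x2=0, x3=0, x4=0, x5=0
  x4=1: x1=0, x2=0, x3=0, x4=1, x5=0

either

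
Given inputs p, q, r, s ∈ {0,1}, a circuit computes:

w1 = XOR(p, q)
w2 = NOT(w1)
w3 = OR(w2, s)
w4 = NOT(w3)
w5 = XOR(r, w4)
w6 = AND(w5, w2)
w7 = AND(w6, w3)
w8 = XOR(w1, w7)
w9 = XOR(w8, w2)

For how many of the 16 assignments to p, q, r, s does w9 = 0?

w9 = XOR(w8, w2) must be 0, so w8 and w2 are equal.
Satisfying assignments:
  p=0, q=0, r=1, s=0
  p=0, q=0, r=1, s=1
  p=1, q=1, r=1, s=0
  p=1, q=1, r=1, s=1

4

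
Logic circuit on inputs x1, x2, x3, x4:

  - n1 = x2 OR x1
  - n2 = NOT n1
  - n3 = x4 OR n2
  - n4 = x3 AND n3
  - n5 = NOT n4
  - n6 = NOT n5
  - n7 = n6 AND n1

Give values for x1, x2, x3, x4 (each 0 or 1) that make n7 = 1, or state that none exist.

x1=0 x2=1 x3=1 x4=1

Check with x1=0 x2=1 x3=1 x4=1:
n1 = x2 OR x1 = 1 OR 0 = 1
n2 = NOT n1 = NOT 1 = 0
n3 = x4 OR n2 = 1 OR 0 = 1
n4 = x3 AND n3 = 1 AND 1 = 1
n5 = NOT n4 = NOT 1 = 0
n6 = NOT n5 = NOT 0 = 1
n7 = n6 AND n1 = 1 AND 1 = 1
So n7 = 1 as required.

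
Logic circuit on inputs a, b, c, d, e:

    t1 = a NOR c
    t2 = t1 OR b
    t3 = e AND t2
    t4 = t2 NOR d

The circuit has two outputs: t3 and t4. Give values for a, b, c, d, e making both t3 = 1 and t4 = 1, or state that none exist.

no solution exists

Across all 32 input combinations, none give both t3 = 1 and t4 = 1.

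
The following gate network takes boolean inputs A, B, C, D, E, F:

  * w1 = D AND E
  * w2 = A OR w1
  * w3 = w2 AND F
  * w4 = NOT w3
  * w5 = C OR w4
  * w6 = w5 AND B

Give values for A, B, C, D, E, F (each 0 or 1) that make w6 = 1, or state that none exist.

A=1, B=1, C=1, D=1, E=1, F=0

w6 = w5 AND B must be 1, so both w5 = 1 and B = 1.
w5 = C OR w4 must be 1, so at least one of C, w4 is 1.
Check with A=1, B=1, C=1, D=1, E=1, F=0:
w1 = D AND E = 1 AND 1 = 1
w2 = A OR w1 = 1 OR 1 = 1
w3 = w2 AND F = 1 AND 0 = 0
w4 = NOT w3 = NOT 0 = 1
w5 = C OR w4 = 1 OR 1 = 1
w6 = w5 AND B = 1 AND 1 = 1
So w6 = 1 as required.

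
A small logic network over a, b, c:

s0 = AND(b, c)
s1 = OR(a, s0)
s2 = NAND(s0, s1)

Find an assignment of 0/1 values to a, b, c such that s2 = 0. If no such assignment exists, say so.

a=0, b=1, c=1

s2 = NAND(s0, s1) must be 0, so both s0 = 1 and s1 = 1.
s0 = AND(b, c) must be 1, so both b = 1 and c = 1.
Check with a=0, b=1, c=1:
s0 = AND(b, c) = AND(1, 1) = 1
s1 = OR(a, s0) = OR(0, 1) = 1
s2 = NAND(s0, s1) = NAND(1, 1) = 0
So s2 = 0 as required.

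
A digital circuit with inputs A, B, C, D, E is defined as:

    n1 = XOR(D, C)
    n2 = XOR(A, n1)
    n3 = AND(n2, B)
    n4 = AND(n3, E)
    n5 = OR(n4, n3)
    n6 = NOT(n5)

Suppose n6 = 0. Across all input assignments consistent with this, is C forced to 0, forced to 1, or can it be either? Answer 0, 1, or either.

either

Both values of C occur among assignments with n6 = 0:
  C=0: A=0, B=1, C=0, D=1, E=0
  C=1: A=0, B=1, C=1, D=0, E=0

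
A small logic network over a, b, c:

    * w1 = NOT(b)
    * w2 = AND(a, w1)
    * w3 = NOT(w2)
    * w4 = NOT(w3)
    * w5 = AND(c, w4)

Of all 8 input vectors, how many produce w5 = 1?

1

w5 = AND(c, w4) must be 1, so both c = 1 and w4 = 1.
Satisfying assignments:
  a=1, b=0, c=1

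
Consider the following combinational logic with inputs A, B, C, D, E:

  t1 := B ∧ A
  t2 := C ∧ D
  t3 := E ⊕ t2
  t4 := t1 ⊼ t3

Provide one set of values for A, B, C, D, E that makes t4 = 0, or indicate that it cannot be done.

A=1, B=1, C=1, D=0, E=1

t4 = t1 ⊼ t3 must be 0, so both t1 = 1 and t3 = 1.
t1 = B ∧ A must be 1, so both B = 1 and A = 1.
Check with A=1, B=1, C=1, D=0, E=1:
t1 = B ∧ A = 1 ∧ 1 = 1
t2 = C ∧ D = 1 ∧ 0 = 0
t3 = E ⊕ t2 = 1 ⊕ 0 = 1
t4 = t1 ⊼ t3 = 1 ⊼ 1 = 0
So t4 = 0 as required.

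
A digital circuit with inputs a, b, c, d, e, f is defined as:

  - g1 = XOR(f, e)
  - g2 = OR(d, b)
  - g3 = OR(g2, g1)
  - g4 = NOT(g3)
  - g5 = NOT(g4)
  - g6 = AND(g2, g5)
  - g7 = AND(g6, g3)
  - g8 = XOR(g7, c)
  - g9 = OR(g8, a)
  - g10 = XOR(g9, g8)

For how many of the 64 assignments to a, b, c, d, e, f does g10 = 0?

g10 = XOR(g9, g8) must be 0, so g9 and g8 are equal.
Enumerating the 64 input combinations, 48 give g10 = 0 and 16 give g10 = 1.

48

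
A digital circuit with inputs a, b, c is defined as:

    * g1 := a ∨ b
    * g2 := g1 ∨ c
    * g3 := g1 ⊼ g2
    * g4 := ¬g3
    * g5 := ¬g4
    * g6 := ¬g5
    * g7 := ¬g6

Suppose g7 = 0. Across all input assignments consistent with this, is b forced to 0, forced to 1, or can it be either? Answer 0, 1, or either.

either

Both values of b occur among assignments with g7 = 0:
  b=0: a=1, b=0, c=0
  b=1: a=0, b=1, c=0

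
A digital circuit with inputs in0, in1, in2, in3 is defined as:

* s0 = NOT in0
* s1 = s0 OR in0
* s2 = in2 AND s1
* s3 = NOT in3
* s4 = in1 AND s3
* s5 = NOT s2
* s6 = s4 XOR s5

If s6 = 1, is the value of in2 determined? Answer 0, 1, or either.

Both values of in2 occur among assignments with s6 = 1:
  in2=0: in0=0, in1=0, in2=0, in3=0
  in2=1: in0=0, in1=1, in2=1, in3=0

either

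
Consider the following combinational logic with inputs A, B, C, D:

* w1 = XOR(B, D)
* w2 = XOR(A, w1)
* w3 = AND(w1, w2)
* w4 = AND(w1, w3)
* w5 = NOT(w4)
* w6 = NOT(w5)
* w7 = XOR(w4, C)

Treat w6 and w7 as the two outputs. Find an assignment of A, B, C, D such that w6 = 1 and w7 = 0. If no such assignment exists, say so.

A=0, B=1, C=1, D=0

Check with A=0, B=1, C=1, D=0:
w1 = XOR(B, D) = XOR(1, 0) = 1
w2 = XOR(A, w1) = XOR(0, 1) = 1
w3 = AND(w1, w2) = AND(1, 1) = 1
w4 = AND(w1, w3) = AND(1, 1) = 1
w5 = NOT(w4) = NOT 1 = 0
w6 = NOT(w5) = NOT 0 = 1
w7 = XOR(w4, C) = XOR(1, 1) = 0
So w6 = 1 and w7 = 0.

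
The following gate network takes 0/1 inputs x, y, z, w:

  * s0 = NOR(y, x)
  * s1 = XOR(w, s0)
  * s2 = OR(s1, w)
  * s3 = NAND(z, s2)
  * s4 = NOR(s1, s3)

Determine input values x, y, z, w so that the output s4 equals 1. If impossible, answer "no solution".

x=0, y=0, z=1, w=1

Check with x=0, y=0, z=1, w=1:
s0 = NOR(y, x) = NOR(0, 0) = 1
s1 = XOR(w, s0) = XOR(1, 1) = 0
s2 = OR(s1, w) = OR(0, 1) = 1
s3 = NAND(z, s2) = NAND(1, 1) = 0
s4 = NOR(s1, s3) = NOR(0, 0) = 1
So s4 = 1 as required.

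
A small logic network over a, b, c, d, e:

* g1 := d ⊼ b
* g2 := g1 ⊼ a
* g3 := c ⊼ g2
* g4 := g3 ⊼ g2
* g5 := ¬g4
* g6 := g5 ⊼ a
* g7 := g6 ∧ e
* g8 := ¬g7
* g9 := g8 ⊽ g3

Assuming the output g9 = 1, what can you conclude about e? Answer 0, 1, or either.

g9 = g8 ⊽ g3 must be 1, so both g8 = 0 and g3 = 0.
g8 = ¬g7 must be 0, so g7 = 1.
Every assignment with g9 = 1 has e = 1; there are 5 such assignment(s).

1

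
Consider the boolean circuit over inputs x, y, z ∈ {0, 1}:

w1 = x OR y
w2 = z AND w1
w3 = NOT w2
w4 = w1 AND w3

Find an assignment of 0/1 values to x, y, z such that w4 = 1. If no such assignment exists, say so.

Check with x=1, y=0, z=0:
w1 = x OR y = 1 OR 0 = 1
w2 = z AND w1 = 0 AND 1 = 0
w3 = NOT w2 = NOT 0 = 1
w4 = w1 AND w3 = 1 AND 1 = 1
So w4 = 1 as required.

x=1, y=0, z=0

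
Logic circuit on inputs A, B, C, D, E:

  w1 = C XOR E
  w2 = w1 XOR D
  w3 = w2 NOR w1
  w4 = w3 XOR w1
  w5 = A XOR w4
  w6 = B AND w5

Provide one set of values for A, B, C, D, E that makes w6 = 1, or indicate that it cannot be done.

A=1, B=1, C=0, D=1, E=0

w6 = B AND w5 must be 1, so both B = 1 and w5 = 1.
w5 = A XOR w4 must be 1, so A and w4 differ.
Check with A=1, B=1, C=0, D=1, E=0:
w1 = C XOR E = 0 XOR 0 = 0
w2 = w1 XOR D = 0 XOR 1 = 1
w3 = w2 NOR w1 = 1 NOR 0 = 0
w4 = w3 XOR w1 = 0 XOR 0 = 0
w5 = A XOR w4 = 1 XOR 0 = 1
w6 = B AND w5 = 1 AND 1 = 1
So w6 = 1 as required.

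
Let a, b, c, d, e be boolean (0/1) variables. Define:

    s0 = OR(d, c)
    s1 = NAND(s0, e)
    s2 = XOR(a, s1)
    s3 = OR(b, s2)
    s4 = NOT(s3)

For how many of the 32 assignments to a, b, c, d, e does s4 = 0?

s4 = NOT(s3) must be 0, so s3 = 1.
s3 = OR(b, s2) must be 1, so at least one of b, s2 is 1.
Enumerating the 32 input combinations, 24 give s4 = 0 and 8 give s4 = 1.

24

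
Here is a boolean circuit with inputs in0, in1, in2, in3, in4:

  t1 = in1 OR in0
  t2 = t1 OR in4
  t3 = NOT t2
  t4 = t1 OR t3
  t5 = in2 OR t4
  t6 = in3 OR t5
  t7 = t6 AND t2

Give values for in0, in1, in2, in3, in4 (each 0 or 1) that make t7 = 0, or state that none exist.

in0=0, in1=0, in2=0, in3=0, in4=1

t7 = t6 AND t2 must be 0, so at least one of t6, t2 is 0.
Check with in0=0, in1=0, in2=0, in3=0, in4=1:
t1 = in1 OR in0 = 0 OR 0 = 0
t2 = t1 OR in4 = 0 OR 1 = 1
t3 = NOT t2 = NOT 1 = 0
t4 = t1 OR t3 = 0 OR 0 = 0
t5 = in2 OR t4 = 0 OR 0 = 0
t6 = in3 OR t5 = 0 OR 0 = 0
t7 = t6 AND t2 = 0 AND 1 = 0
So t7 = 0 as required.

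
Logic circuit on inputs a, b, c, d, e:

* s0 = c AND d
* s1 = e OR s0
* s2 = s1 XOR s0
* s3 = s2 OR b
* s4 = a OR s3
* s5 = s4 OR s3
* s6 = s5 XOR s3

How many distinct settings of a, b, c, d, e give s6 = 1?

5

s6 = s5 XOR s3 must be 1, so s5 and s3 differ.
Satisfying assignments:
  a=1, b=0, c=0, d=0, e=0
  a=1, b=0, c=0, d=1, e=0
  a=1, b=0, c=1, d=0, e=0
  a=1, b=0, c=1, d=1, e=0
  a=1, b=0, c=1, d=1, e=1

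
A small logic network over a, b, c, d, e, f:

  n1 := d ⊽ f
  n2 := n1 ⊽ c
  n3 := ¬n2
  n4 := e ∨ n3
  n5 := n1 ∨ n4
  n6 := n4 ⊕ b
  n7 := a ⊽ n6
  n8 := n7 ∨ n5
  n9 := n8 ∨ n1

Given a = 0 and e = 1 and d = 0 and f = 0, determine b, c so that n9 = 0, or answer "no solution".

With a = 0 and e = 1 and d = 0 and f = 0 fixed, none of the 4 settings of b, c give n9 = 0.
For example, with b=1, c=1:
n1 = d ⊽ f = 0 ⊽ 0 = 1
n2 = n1 ⊽ c = 1 ⊽ 1 = 0
n3 = ¬n2 = ¬0 = 1
n4 = e ∨ n3 = 1 ∨ 1 = 1
n5 = n1 ∨ n4 = 1 ∨ 1 = 1
n6 = n4 ⊕ b = 1 ⊕ 1 = 0
n7 = a ⊽ n6 = 0 ⊽ 0 = 1
n8 = n7 ∨ n5 = 1 ∨ 1 = 1
n9 = n8 ∨ n1 = 1 ∨ 1 = 1
giving n9 = 1 ≠ 0.

no solution exists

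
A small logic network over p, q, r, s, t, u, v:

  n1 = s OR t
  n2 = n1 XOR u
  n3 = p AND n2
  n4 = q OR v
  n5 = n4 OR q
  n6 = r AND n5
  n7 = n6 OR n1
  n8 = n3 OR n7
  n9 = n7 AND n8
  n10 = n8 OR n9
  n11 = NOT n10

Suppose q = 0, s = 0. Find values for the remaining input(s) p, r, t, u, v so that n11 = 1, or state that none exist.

p=0, r=0, t=0, u=0, v=0

n11 = NOT n10 must be 1, so n10 = 0.
n10 = n8 OR n9 must be 0, so both n8 = 0 and n9 = 0.
Check with q = 0, s = 0 and p=0, r=0, t=0, u=0, v=0:
n1 = s OR t = 0 OR 0 = 0
n2 = n1 XOR u = 0 XOR 0 = 0
n3 = p AND n2 = 0 AND 0 = 0
n4 = q OR v = 0 OR 0 = 0
n5 = n4 OR q = 0 OR 0 = 0
n6 = r AND n5 = 0 AND 0 = 0
n7 = n6 OR n1 = 0 OR 0 = 0
n8 = n3 OR n7 = 0 OR 0 = 0
n9 = n7 AND n8 = 0 AND 0 = 0
n10 = n8 OR n9 = 0 OR 0 = 0
n11 = NOT n10 = NOT 0 = 1
So n11 = 1.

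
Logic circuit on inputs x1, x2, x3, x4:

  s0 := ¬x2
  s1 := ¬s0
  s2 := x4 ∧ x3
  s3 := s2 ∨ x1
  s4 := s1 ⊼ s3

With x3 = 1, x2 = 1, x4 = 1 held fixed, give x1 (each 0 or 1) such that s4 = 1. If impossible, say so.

With x3 = 1, x2 = 1, x4 = 1 fixed, none of the 2 settings of x1 give s4 = 1.
For example, with x1=1:
s0 = ¬x2 = ¬1 = 0
s1 = ¬s0 = ¬0 = 1
s2 = x4 ∧ x3 = 1 ∧ 1 = 1
s3 = s2 ∨ x1 = 1 ∨ 1 = 1
s4 = s1 ⊼ s3 = 1 ⊼ 1 = 0
giving s4 = 0 ≠ 1.

no solution exists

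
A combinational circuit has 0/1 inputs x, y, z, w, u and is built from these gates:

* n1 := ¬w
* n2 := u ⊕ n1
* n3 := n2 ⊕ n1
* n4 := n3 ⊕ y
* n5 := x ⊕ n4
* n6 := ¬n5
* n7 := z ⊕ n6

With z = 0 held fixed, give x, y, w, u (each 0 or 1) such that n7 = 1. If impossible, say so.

x=0, y=1, w=0, u=1

n7 = z ⊕ n6 must be 1, so z and n6 differ.
Check with z = 0 and x=0, y=1, w=0, u=1:
n1 = ¬w = ¬0 = 1
n2 = u ⊕ n1 = 1 ⊕ 1 = 0
n3 = n2 ⊕ n1 = 0 ⊕ 1 = 1
n4 = n3 ⊕ y = 1 ⊕ 1 = 0
n5 = x ⊕ n4 = 0 ⊕ 0 = 0
n6 = ¬n5 = ¬0 = 1
n7 = z ⊕ n6 = 0 ⊕ 1 = 1
So n7 = 1.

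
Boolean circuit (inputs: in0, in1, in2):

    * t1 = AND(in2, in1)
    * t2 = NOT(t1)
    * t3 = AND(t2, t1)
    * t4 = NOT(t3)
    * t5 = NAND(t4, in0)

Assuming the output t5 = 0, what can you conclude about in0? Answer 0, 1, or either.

t5 = NAND(t4, in0) must be 0, so both t4 = 1 and in0 = 1.
t4 = NOT(t3) must be 1, so t3 = 0.
t3 = AND(t2, t1) must be 0, so at least one of t2, t1 is 0.
Every assignment with t5 = 0 has in0 = 1; there are 4 such assignment(s).
  in0=1, in1=0, in2=0
  in0=1, in1=0, in2=1
  in0=1, in1=1, in2=0
  in0=1, in1=1, in2=1

1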